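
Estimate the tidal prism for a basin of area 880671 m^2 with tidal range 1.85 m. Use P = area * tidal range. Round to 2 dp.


Tidal prism = Area * Tidal range
P = 880671 * 1.85
P = 1629241.35 m^3

1629241.35


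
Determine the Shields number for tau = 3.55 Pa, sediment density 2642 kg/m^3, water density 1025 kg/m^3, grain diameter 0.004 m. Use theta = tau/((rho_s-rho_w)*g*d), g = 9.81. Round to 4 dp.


theta = tau / ((rho_s - rho_w) * g * d)
rho_s - rho_w = 2642 - 1025 = 1617
Denominator = 1617 * 9.81 * 0.004 = 63.451080
theta = 3.55 / 63.451080
theta = 0.0559

0.0559


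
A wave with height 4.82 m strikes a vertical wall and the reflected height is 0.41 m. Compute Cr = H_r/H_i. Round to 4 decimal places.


Cr = H_r / H_i
Cr = 0.41 / 4.82
Cr = 0.0851

0.0851


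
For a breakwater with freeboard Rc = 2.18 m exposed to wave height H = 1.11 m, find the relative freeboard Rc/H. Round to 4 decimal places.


Relative freeboard = Rc / H
= 2.18 / 1.11
= 1.9640

1.9640


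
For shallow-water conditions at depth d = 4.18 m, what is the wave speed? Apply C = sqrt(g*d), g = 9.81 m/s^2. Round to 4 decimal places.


Using the shallow-water approximation:
C = sqrt(g * d) = sqrt(9.81 * 4.18)
C = sqrt(41.0058)
C = 6.4036 m/s

6.4036


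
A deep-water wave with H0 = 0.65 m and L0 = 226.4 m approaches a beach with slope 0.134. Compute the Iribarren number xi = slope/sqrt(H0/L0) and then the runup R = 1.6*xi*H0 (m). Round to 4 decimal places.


xi = slope / sqrt(H0/L0)
H0/L0 = 0.65/226.4 = 0.002871
sqrt(0.002871) = 0.053582
xi = 0.134 / 0.053582 = 2.500842
R = 1.6 * xi * H0 = 1.6 * 2.500842 * 0.65
R = 2.6009 m

2.6009


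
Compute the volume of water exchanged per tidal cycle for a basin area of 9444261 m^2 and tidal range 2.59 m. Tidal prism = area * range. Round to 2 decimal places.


Tidal prism = Area * Tidal range
P = 9444261 * 2.59
P = 24460635.99 m^3

24460635.99


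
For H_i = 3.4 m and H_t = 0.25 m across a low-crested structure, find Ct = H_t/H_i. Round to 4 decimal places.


Ct = H_t / H_i
Ct = 0.25 / 3.4
Ct = 0.0735

0.0735


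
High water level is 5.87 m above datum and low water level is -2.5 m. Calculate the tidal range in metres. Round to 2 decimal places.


Tidal range = High water - Low water
Tidal range = 5.87 - (-2.5)
Tidal range = 8.37 m

8.37


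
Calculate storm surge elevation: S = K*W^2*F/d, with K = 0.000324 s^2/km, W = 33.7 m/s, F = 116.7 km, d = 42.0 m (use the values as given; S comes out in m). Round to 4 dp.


S = K * W^2 * F / d
W^2 = 33.7^2 = 1135.69
S = 0.000324 * 1135.69 * 116.7 / 42.0
Numerator = 0.000324 * 1135.69 * 116.7 = 42.941347
S = 42.941347 / 42.0 = 1.0224 m

1.0224


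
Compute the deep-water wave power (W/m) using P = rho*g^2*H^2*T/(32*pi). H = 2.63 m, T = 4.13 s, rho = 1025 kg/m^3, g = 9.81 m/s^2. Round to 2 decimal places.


P = rho * g^2 * H^2 * T / (32 * pi)
P = 1025 * 9.81^2 * 2.63^2 * 4.13 / (32 * pi)
P = 1025 * 96.2361 * 6.9169 * 4.13 / 100.53096
P = 28030.03 W/m

28030.03


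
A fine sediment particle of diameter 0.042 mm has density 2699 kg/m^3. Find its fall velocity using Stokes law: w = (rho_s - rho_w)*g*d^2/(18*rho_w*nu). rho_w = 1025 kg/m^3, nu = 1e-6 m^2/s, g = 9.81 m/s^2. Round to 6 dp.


w = (rho_s - rho_w) * g * d^2 / (18 * rho_w * nu)
d = 0.042 mm = 0.000042 m
rho_s - rho_w = 2699 - 1025 = 1674
Numerator = 1674 * 9.81 * (0.000042)^2 = 0.000028968302
Denominator = 18 * 1025 * 1e-6 = 0.018450
w = 0.001570 m/s

0.001570


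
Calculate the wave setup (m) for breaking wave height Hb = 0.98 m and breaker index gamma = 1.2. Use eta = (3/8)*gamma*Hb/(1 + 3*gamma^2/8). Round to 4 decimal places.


eta = (3/8) * gamma * Hb / (1 + 3*gamma^2/8)
Numerator = (3/8) * 1.2 * 0.98 = 0.441000
Denominator = 1 + 3*1.2^2/8 = 1 + 0.540000 = 1.540000
eta = 0.441000 / 1.540000
eta = 0.2864 m

0.2864


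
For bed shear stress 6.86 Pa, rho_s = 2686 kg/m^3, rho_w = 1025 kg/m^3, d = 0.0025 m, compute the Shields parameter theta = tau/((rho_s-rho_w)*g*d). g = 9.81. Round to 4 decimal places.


theta = tau / ((rho_s - rho_w) * g * d)
rho_s - rho_w = 2686 - 1025 = 1661
Denominator = 1661 * 9.81 * 0.0025 = 40.736025
theta = 6.86 / 40.736025
theta = 0.1684

0.1684


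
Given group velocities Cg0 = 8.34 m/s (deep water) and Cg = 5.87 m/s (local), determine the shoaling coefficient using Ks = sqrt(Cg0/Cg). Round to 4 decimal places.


Ks = sqrt(Cg0 / Cg)
Ks = sqrt(8.34 / 5.87)
Ks = sqrt(1.4208)
Ks = 1.1920

1.1920


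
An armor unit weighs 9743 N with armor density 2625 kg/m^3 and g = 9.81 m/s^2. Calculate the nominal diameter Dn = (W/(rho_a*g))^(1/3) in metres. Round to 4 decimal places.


V = W / (rho_a * g)
V = 9743 / (2625 * 9.81)
V = 9743 / 25751.25
V = 0.378351 m^3
Dn = V^(1/3) = 0.378351^(1/3)
Dn = 0.7233 m

0.7233


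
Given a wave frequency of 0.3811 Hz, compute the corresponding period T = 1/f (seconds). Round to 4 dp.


T = 1 / f
T = 1 / 0.3811
T = 2.6240 s

2.6240


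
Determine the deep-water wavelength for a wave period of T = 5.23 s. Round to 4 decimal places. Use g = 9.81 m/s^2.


L0 = g * T^2 / (2 * pi)
L0 = 9.81 * 5.23^2 / (2 * pi)
L0 = 9.81 * 27.3529 / 6.28319
L0 = 268.3319 / 6.28319
L0 = 42.7064 m

42.7064


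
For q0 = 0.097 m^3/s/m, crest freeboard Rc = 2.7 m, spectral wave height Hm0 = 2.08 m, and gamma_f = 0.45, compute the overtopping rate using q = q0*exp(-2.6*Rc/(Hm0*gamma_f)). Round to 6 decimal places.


q = q0 * exp(-2.6 * Rc / (Hm0 * gamma_f))
Exponent = -2.6 * 2.7 / (2.08 * 0.45)
= -2.6 * 2.7 / 0.9360
= -7.500000
exp(-7.500000) = 0.000553
q = 0.097 * 0.000553
q = 0.000054 m^3/s/m

0.000054


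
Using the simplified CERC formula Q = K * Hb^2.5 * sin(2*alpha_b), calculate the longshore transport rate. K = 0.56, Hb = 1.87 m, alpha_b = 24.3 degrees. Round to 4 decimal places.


Q = K * Hb^2.5 * sin(2 * alpha_b)
Hb^2.5 = 1.87^2.5 = 4.781939
sin(2 * 24.3) = sin(48.6) = 0.750111
Q = 0.56 * 4.781939 * 0.750111
Q = 2.0087 m^3/s

2.0087


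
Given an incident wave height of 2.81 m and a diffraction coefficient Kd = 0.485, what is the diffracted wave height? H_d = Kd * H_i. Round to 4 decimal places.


H_d = Kd * H_i
H_d = 0.485 * 2.81
H_d = 1.3629 m

1.3629


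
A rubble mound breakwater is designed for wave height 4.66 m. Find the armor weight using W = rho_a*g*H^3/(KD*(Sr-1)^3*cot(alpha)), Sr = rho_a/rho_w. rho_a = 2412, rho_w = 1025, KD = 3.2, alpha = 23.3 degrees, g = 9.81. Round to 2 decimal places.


Sr = rho_a / rho_w = 2412 / 1025 = 2.353171
(Sr - 1) = 1.353171
(Sr - 1)^3 = 2.477752
cot(23.3) = 1 / tan(23.3) = 1 / 0.430668 = 2.321974
Numerator = 2412 * 9.81 * 4.66^3 = 2394440.5622
Denominator = 3.2 * 2.477752 * 2.321974 = 18.410480
W = 2394440.5622 / 18.410480
W = 130058.56 N

130058.56


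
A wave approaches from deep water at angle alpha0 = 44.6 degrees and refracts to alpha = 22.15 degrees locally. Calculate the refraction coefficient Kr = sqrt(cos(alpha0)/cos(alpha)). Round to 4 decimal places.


Kr = sqrt(cos(alpha0) / cos(alpha))
cos(44.6) = 0.712026
cos(22.15) = 0.926200
Kr = sqrt(0.712026 / 0.926200)
Kr = sqrt(0.768761)
Kr = 0.8768

0.8768


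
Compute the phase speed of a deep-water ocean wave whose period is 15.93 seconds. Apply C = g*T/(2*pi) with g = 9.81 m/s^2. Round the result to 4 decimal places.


We use the deep-water celerity formula:
C = g * T / (2 * pi)
C = 9.81 * 15.93 / (2 * 3.14159...)
C = 156.273300 / 6.283185
C = 24.8717 m/s

24.8717


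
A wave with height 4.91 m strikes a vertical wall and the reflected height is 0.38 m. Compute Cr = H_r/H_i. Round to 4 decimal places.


Cr = H_r / H_i
Cr = 0.38 / 4.91
Cr = 0.0774

0.0774


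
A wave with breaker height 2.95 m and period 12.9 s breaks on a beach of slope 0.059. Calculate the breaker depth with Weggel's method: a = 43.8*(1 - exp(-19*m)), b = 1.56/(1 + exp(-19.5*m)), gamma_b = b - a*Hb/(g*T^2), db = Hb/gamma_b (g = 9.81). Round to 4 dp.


a = 43.8 * (1 - exp(-19 * m))
exp(-19 * 0.059) = exp(-1.1210) = 0.325954
a = 43.8 * (1 - 0.325954) = 29.523229
b = 1.56 / (1 + exp(-19.5 * m))
exp(-19.5 * 0.059) = exp(-1.1505) = 0.316478
b = 1.56 / (1 + 0.316478) = 1.184979
Hb / (g * T^2) = 2.95 / (9.81 * 12.9^2) = 2.95 / 1632.4821 = 0.00180706
gamma_b = b - a * Hb/(g*T^2) = 1.184979 - 29.523229 * 0.00180706 = 1.131629
db = Hb / gamma_b = 2.95 / 1.131629
db = 2.6069 m

2.6069


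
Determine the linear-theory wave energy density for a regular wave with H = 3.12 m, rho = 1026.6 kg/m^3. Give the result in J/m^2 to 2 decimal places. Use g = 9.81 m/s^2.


E = (1/8) * rho * g * H^2
E = (1/8) * 1026.6 * 9.81 * 3.12^2
E = 0.125 * 1026.6 * 9.81 * 9.7344
E = 12254.33 J/m^2

12254.33


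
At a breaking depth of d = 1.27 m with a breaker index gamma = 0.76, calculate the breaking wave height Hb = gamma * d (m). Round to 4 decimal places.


Hb = gamma * d
Hb = 0.76 * 1.27
Hb = 0.9652 m

0.9652


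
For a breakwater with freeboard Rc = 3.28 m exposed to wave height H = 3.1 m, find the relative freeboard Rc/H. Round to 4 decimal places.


Relative freeboard = Rc / H
= 3.28 / 3.1
= 1.0581

1.0581


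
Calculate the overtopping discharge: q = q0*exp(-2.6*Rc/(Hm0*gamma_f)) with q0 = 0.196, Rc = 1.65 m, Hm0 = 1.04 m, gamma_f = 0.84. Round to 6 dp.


q = q0 * exp(-2.6 * Rc / (Hm0 * gamma_f))
Exponent = -2.6 * 1.65 / (1.04 * 0.84)
= -2.6 * 1.65 / 0.8736
= -4.910714
exp(-4.910714) = 0.007367
q = 0.196 * 0.007367
q = 0.001444 m^3/s/m

0.001444


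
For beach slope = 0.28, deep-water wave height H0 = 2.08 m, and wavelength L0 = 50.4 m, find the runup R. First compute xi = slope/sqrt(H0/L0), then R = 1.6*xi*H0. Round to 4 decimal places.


xi = slope / sqrt(H0/L0)
H0/L0 = 2.08/50.4 = 0.041270
sqrt(0.041270) = 0.203150
xi = 0.28 / 0.203150 = 1.378293
R = 1.6 * xi * H0 = 1.6 * 1.378293 * 2.08
R = 4.5870 m

4.5870


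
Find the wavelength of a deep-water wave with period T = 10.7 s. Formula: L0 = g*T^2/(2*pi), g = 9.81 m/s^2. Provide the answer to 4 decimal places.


L0 = g * T^2 / (2 * pi)
L0 = 9.81 * 10.7^2 / (2 * pi)
L0 = 9.81 * 114.4900 / 6.28319
L0 = 1123.1469 / 6.28319
L0 = 178.7544 m

178.7544


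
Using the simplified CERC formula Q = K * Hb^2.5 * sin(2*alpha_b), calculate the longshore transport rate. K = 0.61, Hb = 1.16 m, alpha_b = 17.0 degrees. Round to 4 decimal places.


Q = K * Hb^2.5 * sin(2 * alpha_b)
Hb^2.5 = 1.16^2.5 = 1.449256
sin(2 * 17.0) = sin(34.0) = 0.559193
Q = 0.61 * 1.449256 * 0.559193
Q = 0.4944 m^3/s

0.4944


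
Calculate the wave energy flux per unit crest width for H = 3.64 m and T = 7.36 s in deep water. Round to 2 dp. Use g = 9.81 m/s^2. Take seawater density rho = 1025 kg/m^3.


P = rho * g^2 * H^2 * T / (32 * pi)
P = 1025 * 9.81^2 * 3.64^2 * 7.36 / (32 * pi)
P = 1025 * 96.2361 * 13.2496 * 7.36 / 100.53096
P = 95684.72 W/m

95684.72


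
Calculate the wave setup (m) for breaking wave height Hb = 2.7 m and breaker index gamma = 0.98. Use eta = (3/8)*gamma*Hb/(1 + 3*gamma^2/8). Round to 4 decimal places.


eta = (3/8) * gamma * Hb / (1 + 3*gamma^2/8)
Numerator = (3/8) * 0.98 * 2.7 = 0.992250
Denominator = 1 + 3*0.98^2/8 = 1 + 0.360150 = 1.360150
eta = 0.992250 / 1.360150
eta = 0.7295 m

0.7295


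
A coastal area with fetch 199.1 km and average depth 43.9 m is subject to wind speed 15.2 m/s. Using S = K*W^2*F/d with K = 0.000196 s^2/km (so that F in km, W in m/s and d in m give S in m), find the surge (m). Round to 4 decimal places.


S = K * W^2 * F / d
W^2 = 15.2^2 = 231.04
S = 0.000196 * 231.04 * 199.1 / 43.9
Numerator = 0.000196 * 231.04 * 199.1 = 9.016013
S = 9.016013 / 43.9 = 0.2054 m

0.2054


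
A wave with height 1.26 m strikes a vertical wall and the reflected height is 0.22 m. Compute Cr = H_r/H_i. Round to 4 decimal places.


Cr = H_r / H_i
Cr = 0.22 / 1.26
Cr = 0.1746

0.1746


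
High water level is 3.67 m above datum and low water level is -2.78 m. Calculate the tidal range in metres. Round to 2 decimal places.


Tidal range = High water - Low water
Tidal range = 3.67 - (-2.78)
Tidal range = 6.45 m

6.45


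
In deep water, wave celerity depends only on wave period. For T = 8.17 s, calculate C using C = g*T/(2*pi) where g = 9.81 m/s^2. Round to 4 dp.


We use the deep-water celerity formula:
C = g * T / (2 * pi)
C = 9.81 * 8.17 / (2 * 3.14159...)
C = 80.147700 / 6.283185
C = 12.7559 m/s

12.7559


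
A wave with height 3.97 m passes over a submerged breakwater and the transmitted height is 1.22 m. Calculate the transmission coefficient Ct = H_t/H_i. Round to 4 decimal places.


Ct = H_t / H_i
Ct = 1.22 / 3.97
Ct = 0.3073

0.3073


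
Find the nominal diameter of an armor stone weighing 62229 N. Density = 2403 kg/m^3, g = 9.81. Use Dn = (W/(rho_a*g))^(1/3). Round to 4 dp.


V = W / (rho_a * g)
V = 62229 / (2403 * 9.81)
V = 62229 / 23573.43
V = 2.639794 m^3
Dn = V^(1/3) = 2.639794^(1/3)
Dn = 1.3820 m

1.3820


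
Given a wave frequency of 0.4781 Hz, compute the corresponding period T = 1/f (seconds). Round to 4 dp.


T = 1 / f
T = 1 / 0.4781
T = 2.0916 s

2.0916


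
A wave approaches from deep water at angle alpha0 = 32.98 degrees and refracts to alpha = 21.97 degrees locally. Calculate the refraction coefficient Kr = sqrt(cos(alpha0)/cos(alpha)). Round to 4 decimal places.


Kr = sqrt(cos(alpha0) / cos(alpha))
cos(32.98) = 0.838861
cos(21.97) = 0.927380
Kr = sqrt(0.838861 / 0.927380)
Kr = sqrt(0.904549)
Kr = 0.9511

0.9511


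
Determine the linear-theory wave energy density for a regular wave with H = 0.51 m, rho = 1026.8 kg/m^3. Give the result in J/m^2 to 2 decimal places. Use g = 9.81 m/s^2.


E = (1/8) * rho * g * H^2
E = (1/8) * 1026.8 * 9.81 * 0.51^2
E = 0.125 * 1026.8 * 9.81 * 0.2601
E = 327.50 J/m^2

327.50


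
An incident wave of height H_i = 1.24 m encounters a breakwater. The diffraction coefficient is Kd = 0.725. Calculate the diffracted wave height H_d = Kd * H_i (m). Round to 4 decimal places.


H_d = Kd * H_i
H_d = 0.725 * 1.24
H_d = 0.8990 m

0.8990


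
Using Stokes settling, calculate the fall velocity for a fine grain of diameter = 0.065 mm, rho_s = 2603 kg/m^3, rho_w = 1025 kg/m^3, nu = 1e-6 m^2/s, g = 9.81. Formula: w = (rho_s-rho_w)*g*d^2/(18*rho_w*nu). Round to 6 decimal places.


w = (rho_s - rho_w) * g * d^2 / (18 * rho_w * nu)
d = 0.065 mm = 0.000065 m
rho_s - rho_w = 2603 - 1025 = 1578
Numerator = 1578 * 9.81 * (0.000065)^2 = 0.000065403761
Denominator = 18 * 1025 * 1e-6 = 0.018450
w = 0.003545 m/s

0.003545


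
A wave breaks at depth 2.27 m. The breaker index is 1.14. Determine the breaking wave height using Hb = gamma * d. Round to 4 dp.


Hb = gamma * d
Hb = 1.14 * 2.27
Hb = 2.5878 m

2.5878


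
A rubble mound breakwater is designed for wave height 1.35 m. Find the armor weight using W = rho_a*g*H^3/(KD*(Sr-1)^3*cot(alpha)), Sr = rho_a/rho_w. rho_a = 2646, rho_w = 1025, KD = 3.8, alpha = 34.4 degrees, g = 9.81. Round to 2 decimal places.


Sr = rho_a / rho_w = 2646 / 1025 = 2.581463
(Sr - 1) = 1.581463
(Sr - 1)^3 = 3.955282
cot(34.4) = 1 / tan(34.4) = 1 / 0.684714 = 1.460463
Numerator = 2646 * 9.81 * 1.35^3 = 63864.5936
Denominator = 3.8 * 3.955282 * 1.460463 = 21.950866
W = 63864.5936 / 21.950866
W = 2909.43 N

2909.43


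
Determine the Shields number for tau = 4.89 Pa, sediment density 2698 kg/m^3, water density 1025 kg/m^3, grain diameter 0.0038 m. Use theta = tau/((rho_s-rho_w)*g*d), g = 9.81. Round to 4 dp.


theta = tau / ((rho_s - rho_w) * g * d)
rho_s - rho_w = 2698 - 1025 = 1673
Denominator = 1673 * 9.81 * 0.0038 = 62.366094
theta = 4.89 / 62.366094
theta = 0.0784

0.0784


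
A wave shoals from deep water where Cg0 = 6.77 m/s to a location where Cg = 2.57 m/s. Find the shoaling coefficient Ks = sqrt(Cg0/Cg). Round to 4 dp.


Ks = sqrt(Cg0 / Cg)
Ks = sqrt(6.77 / 2.57)
Ks = sqrt(2.6342)
Ks = 1.6230

1.6230


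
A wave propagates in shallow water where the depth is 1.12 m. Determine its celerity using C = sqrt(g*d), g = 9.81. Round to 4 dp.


Using the shallow-water approximation:
C = sqrt(g * d) = sqrt(9.81 * 1.12)
C = sqrt(10.9872)
C = 3.3147 m/s

3.3147


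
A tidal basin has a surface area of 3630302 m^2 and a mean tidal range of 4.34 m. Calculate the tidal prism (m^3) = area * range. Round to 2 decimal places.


Tidal prism = Area * Tidal range
P = 3630302 * 4.34
P = 15755510.68 m^3

15755510.68


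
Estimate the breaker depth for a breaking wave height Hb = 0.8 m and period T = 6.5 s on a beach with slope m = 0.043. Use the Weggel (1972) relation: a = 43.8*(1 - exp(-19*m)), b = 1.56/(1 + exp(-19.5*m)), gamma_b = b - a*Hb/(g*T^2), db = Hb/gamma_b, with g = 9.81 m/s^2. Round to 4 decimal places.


a = 43.8 * (1 - exp(-19 * m))
exp(-19 * 0.043) = exp(-0.8170) = 0.441755
a = 43.8 * (1 - 0.441755) = 24.451134
b = 1.56 / (1 + exp(-19.5 * m))
exp(-19.5 * 0.043) = exp(-0.8385) = 0.432359
b = 1.56 / (1 + 0.432359) = 1.089113
Hb / (g * T^2) = 0.8 / (9.81 * 6.5^2) = 0.8 / 414.4725 = 0.00193016
gamma_b = b - a * Hb/(g*T^2) = 1.089113 - 24.451134 * 0.00193016 = 1.041918
db = Hb / gamma_b = 0.8 / 1.041918
db = 0.7678 m

0.7678


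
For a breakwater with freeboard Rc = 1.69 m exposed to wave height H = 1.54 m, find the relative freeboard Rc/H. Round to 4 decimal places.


Relative freeboard = Rc / H
= 1.69 / 1.54
= 1.0974

1.0974


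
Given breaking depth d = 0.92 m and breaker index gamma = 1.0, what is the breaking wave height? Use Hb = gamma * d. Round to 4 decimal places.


Hb = gamma * d
Hb = 1.0 * 0.92
Hb = 0.9200 m

0.9200


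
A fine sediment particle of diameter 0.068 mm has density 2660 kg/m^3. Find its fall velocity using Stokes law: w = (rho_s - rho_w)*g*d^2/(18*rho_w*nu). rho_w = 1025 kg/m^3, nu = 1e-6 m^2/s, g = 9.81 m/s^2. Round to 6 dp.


w = (rho_s - rho_w) * g * d^2 / (18 * rho_w * nu)
d = 0.068 mm = 0.000068 m
rho_s - rho_w = 2660 - 1025 = 1635
Numerator = 1635 * 9.81 * (0.000068)^2 = 0.000074165954
Denominator = 18 * 1025 * 1e-6 = 0.018450
w = 0.004020 m/s

0.004020


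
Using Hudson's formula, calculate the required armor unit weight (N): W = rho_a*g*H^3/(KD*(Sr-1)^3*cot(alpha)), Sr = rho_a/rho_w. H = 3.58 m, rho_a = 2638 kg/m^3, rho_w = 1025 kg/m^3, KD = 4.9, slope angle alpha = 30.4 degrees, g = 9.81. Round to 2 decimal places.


Sr = rho_a / rho_w = 2638 / 1025 = 2.573659
(Sr - 1) = 1.573659
(Sr - 1)^3 = 3.897010
cot(30.4) = 1 / tan(30.4) = 1 / 0.586697 = 1.704459
Numerator = 2638 * 9.81 * 3.58^3 = 1187388.6097
Denominator = 4.9 * 3.897010 * 1.704459 = 32.547233
W = 1187388.6097 / 32.547233
W = 36482.01 N

36482.01


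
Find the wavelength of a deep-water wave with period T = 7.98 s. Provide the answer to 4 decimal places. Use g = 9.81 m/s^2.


L0 = g * T^2 / (2 * pi)
L0 = 9.81 * 7.98^2 / (2 * pi)
L0 = 9.81 * 63.6804 / 6.28319
L0 = 624.7047 / 6.28319
L0 = 99.4248 m

99.4248


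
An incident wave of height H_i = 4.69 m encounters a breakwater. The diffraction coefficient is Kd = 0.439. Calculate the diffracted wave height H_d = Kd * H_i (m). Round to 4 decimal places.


H_d = Kd * H_i
H_d = 0.439 * 4.69
H_d = 2.0589 m

2.0589


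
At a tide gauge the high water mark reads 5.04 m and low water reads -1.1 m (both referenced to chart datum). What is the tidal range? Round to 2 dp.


Tidal range = High water - Low water
Tidal range = 5.04 - (-1.1)
Tidal range = 6.14 m

6.14


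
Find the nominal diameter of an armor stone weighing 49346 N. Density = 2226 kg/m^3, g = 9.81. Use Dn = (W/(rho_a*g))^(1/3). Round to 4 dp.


V = W / (rho_a * g)
V = 49346 / (2226 * 9.81)
V = 49346 / 21837.06
V = 2.259736 m^3
Dn = V^(1/3) = 2.259736^(1/3)
Dn = 1.3123 m

1.3123


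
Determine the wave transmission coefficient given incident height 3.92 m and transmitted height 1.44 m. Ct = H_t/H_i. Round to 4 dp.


Ct = H_t / H_i
Ct = 1.44 / 3.92
Ct = 0.3673

0.3673


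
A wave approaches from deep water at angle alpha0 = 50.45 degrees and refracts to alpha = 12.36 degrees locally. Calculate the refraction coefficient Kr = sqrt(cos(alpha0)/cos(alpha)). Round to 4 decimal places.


Kr = sqrt(cos(alpha0) / cos(alpha))
cos(50.45) = 0.636751
cos(12.36) = 0.976822
Kr = sqrt(0.636751 / 0.976822)
Kr = sqrt(0.651860)
Kr = 0.8074

0.8074


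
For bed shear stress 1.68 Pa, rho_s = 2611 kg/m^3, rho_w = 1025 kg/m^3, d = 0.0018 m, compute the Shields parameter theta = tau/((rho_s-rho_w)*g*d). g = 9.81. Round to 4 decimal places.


theta = tau / ((rho_s - rho_w) * g * d)
rho_s - rho_w = 2611 - 1025 = 1586
Denominator = 1586 * 9.81 * 0.0018 = 28.005588
theta = 1.68 / 28.005588
theta = 0.0600

0.0600


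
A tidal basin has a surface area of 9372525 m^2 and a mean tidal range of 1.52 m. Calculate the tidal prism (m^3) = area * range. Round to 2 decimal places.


Tidal prism = Area * Tidal range
P = 9372525 * 1.52
P = 14246238.00 m^3

14246238.00


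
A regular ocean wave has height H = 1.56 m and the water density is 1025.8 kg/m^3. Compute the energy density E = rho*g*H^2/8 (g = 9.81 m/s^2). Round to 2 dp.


E = (1/8) * rho * g * H^2
E = (1/8) * 1025.8 * 9.81 * 1.56^2
E = 0.125 * 1025.8 * 9.81 * 2.4336
E = 3061.19 J/m^2

3061.19


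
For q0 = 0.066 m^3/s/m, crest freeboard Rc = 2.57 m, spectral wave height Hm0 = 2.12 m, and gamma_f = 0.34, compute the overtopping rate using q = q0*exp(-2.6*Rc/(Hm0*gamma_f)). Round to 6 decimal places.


q = q0 * exp(-2.6 * Rc / (Hm0 * gamma_f))
Exponent = -2.6 * 2.57 / (2.12 * 0.34)
= -2.6 * 2.57 / 0.7208
= -9.270255
exp(-9.270255) = 0.000094
q = 0.066 * 0.000094
q = 0.000006 m^3/s/m

0.000006


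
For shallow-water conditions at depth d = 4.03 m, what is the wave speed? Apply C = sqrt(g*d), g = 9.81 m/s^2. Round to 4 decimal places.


Using the shallow-water approximation:
C = sqrt(g * d) = sqrt(9.81 * 4.03)
C = sqrt(39.5343)
C = 6.2876 m/s

6.2876


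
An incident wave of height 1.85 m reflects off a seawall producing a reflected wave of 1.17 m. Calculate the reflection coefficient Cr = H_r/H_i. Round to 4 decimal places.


Cr = H_r / H_i
Cr = 1.17 / 1.85
Cr = 0.6324

0.6324


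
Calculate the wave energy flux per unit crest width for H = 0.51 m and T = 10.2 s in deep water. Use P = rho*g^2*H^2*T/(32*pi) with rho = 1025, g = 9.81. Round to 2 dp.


P = rho * g^2 * H^2 * T / (32 * pi)
P = 1025 * 9.81^2 * 0.51^2 * 10.2 / (32 * pi)
P = 1025 * 96.2361 * 0.2601 * 10.2 / 100.53096
P = 2603.17 W/m

2603.17


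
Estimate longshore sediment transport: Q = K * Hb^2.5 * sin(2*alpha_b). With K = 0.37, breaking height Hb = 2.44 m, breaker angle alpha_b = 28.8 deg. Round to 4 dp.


Q = K * Hb^2.5 * sin(2 * alpha_b)
Hb^2.5 = 2.44^2.5 = 9.299820
sin(2 * 28.8) = sin(57.6) = 0.844328
Q = 0.37 * 9.299820 * 0.844328
Q = 2.9053 m^3/s

2.9053


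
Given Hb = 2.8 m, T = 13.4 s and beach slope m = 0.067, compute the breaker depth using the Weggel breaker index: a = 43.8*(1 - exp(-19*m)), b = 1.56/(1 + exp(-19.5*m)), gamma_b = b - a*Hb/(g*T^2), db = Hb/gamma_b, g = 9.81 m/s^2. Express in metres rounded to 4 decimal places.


a = 43.8 * (1 - exp(-19 * m))
exp(-19 * 0.067) = exp(-1.2730) = 0.279990
a = 43.8 * (1 - 0.279990) = 31.536421
b = 1.56 / (1 + exp(-19.5 * m))
exp(-19.5 * 0.067) = exp(-1.3065) = 0.270766
b = 1.56 / (1 + 0.270766) = 1.227606
Hb / (g * T^2) = 2.8 / (9.81 * 13.4^2) = 2.8 / 1761.4836 = 0.00158957
gamma_b = b - a * Hb/(g*T^2) = 1.227606 - 31.536421 * 0.00158957 = 1.177477
db = Hb / gamma_b = 2.8 / 1.177477
db = 2.3780 m

2.3780


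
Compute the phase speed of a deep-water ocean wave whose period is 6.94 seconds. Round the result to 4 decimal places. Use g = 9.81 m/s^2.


We use the deep-water celerity formula:
C = g * T / (2 * pi)
C = 9.81 * 6.94 / (2 * 3.14159...)
C = 68.081400 / 6.283185
C = 10.8355 m/s

10.8355


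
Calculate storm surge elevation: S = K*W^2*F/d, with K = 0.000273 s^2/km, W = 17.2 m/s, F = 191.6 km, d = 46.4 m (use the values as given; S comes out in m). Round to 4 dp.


S = K * W^2 * F / d
W^2 = 17.2^2 = 295.84
S = 0.000273 * 295.84 * 191.6 / 46.4
Numerator = 0.000273 * 295.84 * 191.6 = 15.474444
S = 15.474444 / 46.4 = 0.3335 m

0.3335


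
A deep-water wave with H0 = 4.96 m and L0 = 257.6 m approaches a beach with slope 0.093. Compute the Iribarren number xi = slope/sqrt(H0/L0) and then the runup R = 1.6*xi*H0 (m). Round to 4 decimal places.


xi = slope / sqrt(H0/L0)
H0/L0 = 4.96/257.6 = 0.019255
sqrt(0.019255) = 0.138761
xi = 0.093 / 0.138761 = 0.670216
R = 1.6 * xi * H0 = 1.6 * 0.670216 * 4.96
R = 5.3188 m

5.3188


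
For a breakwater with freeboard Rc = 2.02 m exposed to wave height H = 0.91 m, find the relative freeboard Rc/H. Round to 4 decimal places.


Relative freeboard = Rc / H
= 2.02 / 0.91
= 2.2198

2.2198


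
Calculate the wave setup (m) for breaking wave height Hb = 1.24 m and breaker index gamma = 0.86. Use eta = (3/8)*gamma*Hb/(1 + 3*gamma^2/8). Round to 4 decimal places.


eta = (3/8) * gamma * Hb / (1 + 3*gamma^2/8)
Numerator = (3/8) * 0.86 * 1.24 = 0.399900
Denominator = 1 + 3*0.86^2/8 = 1 + 0.277350 = 1.277350
eta = 0.399900 / 1.277350
eta = 0.3131 m

0.3131


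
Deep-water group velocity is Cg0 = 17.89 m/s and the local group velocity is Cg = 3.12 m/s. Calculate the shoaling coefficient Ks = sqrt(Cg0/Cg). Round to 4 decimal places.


Ks = sqrt(Cg0 / Cg)
Ks = sqrt(17.89 / 3.12)
Ks = sqrt(5.7340)
Ks = 2.3946

2.3946


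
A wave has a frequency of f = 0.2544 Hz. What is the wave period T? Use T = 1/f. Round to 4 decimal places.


T = 1 / f
T = 1 / 0.2544
T = 3.9308 s

3.9308


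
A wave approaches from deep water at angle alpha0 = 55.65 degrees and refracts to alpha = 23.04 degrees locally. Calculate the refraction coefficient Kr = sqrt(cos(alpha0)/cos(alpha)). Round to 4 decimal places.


Kr = sqrt(cos(alpha0) / cos(alpha))
cos(55.65) = 0.564247
cos(23.04) = 0.920232
Kr = sqrt(0.564247 / 0.920232)
Kr = sqrt(0.613157)
Kr = 0.7830

0.7830


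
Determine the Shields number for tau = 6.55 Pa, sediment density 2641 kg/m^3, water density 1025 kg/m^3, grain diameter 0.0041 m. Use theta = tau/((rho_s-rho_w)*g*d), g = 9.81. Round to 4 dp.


theta = tau / ((rho_s - rho_w) * g * d)
rho_s - rho_w = 2641 - 1025 = 1616
Denominator = 1616 * 9.81 * 0.0041 = 64.997136
theta = 6.55 / 64.997136
theta = 0.1008

0.1008


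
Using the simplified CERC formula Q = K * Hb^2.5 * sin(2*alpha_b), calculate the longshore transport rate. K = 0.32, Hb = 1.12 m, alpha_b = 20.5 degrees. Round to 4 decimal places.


Q = K * Hb^2.5 * sin(2 * alpha_b)
Hb^2.5 = 1.12^2.5 = 1.327532
sin(2 * 20.5) = sin(41.0) = 0.656059
Q = 0.32 * 1.327532 * 0.656059
Q = 0.2787 m^3/s

0.2787


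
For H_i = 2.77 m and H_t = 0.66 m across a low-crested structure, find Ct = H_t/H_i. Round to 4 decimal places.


Ct = H_t / H_i
Ct = 0.66 / 2.77
Ct = 0.2383

0.2383


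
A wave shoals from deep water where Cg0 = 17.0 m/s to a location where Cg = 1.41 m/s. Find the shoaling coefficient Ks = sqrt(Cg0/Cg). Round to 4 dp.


Ks = sqrt(Cg0 / Cg)
Ks = sqrt(17.0 / 1.41)
Ks = sqrt(12.0567)
Ks = 3.4723

3.4723


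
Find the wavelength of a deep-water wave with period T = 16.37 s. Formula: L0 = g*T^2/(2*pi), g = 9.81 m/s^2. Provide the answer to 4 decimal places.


L0 = g * T^2 / (2 * pi)
L0 = 9.81 * 16.37^2 / (2 * pi)
L0 = 9.81 * 267.9769 / 6.28319
L0 = 2628.8534 / 6.28319
L0 = 418.3950 m

418.3950


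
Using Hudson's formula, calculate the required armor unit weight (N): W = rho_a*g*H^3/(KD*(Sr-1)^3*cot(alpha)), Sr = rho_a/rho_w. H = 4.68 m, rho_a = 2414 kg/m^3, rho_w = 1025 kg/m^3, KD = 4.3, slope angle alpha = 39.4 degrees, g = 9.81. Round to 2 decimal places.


Sr = rho_a / rho_w = 2414 / 1025 = 2.355122
(Sr - 1) = 1.355122
(Sr - 1)^3 = 2.488486
cot(39.4) = 1 / tan(39.4) = 1 / 0.821409 = 1.217420
Numerator = 2414 * 9.81 * 4.68^3 = 2427413.8881
Denominator = 4.3 * 2.488486 * 1.217420 = 13.026988
W = 2427413.8881 / 13.026988
W = 186337.31 N

186337.31


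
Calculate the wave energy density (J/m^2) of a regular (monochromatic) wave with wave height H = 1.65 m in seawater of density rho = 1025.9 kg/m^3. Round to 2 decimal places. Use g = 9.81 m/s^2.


E = (1/8) * rho * g * H^2
E = (1/8) * 1025.9 * 9.81 * 1.65^2
E = 0.125 * 1025.9 * 9.81 * 2.7225
E = 3424.93 J/m^2

3424.93


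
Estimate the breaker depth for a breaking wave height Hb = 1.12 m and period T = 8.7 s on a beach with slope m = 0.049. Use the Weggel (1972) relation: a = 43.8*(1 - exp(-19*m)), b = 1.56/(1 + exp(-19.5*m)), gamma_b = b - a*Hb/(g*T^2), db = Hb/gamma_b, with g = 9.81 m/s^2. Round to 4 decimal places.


a = 43.8 * (1 - exp(-19 * m))
exp(-19 * 0.049) = exp(-0.9310) = 0.394159
a = 43.8 * (1 - 0.394159) = 26.535820
b = 1.56 / (1 + exp(-19.5 * m))
exp(-19.5 * 0.049) = exp(-0.9555) = 0.384620
b = 1.56 / (1 + 0.384620) = 1.126663
Hb / (g * T^2) = 1.12 / (9.81 * 8.7^2) = 1.12 / 742.5189 = 0.00150838
gamma_b = b - a * Hb/(g*T^2) = 1.126663 - 26.535820 * 0.00150838 = 1.086637
db = Hb / gamma_b = 1.12 / 1.086637
db = 1.0307 m

1.0307


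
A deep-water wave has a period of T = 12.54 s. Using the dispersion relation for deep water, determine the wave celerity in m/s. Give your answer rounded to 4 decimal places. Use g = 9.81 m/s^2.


We use the deep-water celerity formula:
C = g * T / (2 * pi)
C = 9.81 * 12.54 / (2 * 3.14159...)
C = 123.017400 / 6.283185
C = 19.5788 m/s

19.5788


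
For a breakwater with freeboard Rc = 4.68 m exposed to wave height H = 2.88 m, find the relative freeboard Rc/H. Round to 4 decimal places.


Relative freeboard = Rc / H
= 4.68 / 2.88
= 1.6250

1.6250


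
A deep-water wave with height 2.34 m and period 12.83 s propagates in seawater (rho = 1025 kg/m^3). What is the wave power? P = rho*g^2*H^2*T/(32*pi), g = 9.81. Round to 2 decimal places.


P = rho * g^2 * H^2 * T / (32 * pi)
P = 1025 * 9.81^2 * 2.34^2 * 12.83 / (32 * pi)
P = 1025 * 96.2361 * 5.4756 * 12.83 / 100.53096
P = 68931.92 W/m

68931.92


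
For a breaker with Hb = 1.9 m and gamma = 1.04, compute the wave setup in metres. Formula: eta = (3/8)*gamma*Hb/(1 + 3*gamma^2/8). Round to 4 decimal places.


eta = (3/8) * gamma * Hb / (1 + 3*gamma^2/8)
Numerator = (3/8) * 1.04 * 1.9 = 0.741000
Denominator = 1 + 3*1.04^2/8 = 1 + 0.405600 = 1.405600
eta = 0.741000 / 1.405600
eta = 0.5272 m

0.5272


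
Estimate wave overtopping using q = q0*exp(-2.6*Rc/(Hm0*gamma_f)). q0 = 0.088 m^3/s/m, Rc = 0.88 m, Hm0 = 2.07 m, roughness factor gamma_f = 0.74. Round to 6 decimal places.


q = q0 * exp(-2.6 * Rc / (Hm0 * gamma_f))
Exponent = -2.6 * 0.88 / (2.07 * 0.74)
= -2.6 * 0.88 / 1.5318
= -1.493668
exp(-1.493668) = 0.224548
q = 0.088 * 0.224548
q = 0.019760 m^3/s/m

0.019760


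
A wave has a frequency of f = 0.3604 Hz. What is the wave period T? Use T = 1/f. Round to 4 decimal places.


T = 1 / f
T = 1 / 0.3604
T = 2.7747 s

2.7747


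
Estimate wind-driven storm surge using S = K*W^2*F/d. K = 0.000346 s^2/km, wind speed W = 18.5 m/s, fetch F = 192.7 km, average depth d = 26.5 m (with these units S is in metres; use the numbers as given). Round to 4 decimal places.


S = K * W^2 * F / d
W^2 = 18.5^2 = 342.25
S = 0.000346 * 342.25 * 192.7 / 26.5
Numerator = 0.000346 * 342.25 * 192.7 = 22.819245
S = 22.819245 / 26.5 = 0.8611 m

0.8611


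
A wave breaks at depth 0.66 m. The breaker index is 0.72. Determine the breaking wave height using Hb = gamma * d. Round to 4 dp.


Hb = gamma * d
Hb = 0.72 * 0.66
Hb = 0.4752 m

0.4752


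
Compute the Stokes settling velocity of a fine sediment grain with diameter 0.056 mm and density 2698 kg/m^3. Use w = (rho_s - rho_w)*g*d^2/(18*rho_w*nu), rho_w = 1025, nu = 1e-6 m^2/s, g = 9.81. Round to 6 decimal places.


w = (rho_s - rho_w) * g * d^2 / (18 * rho_w * nu)
d = 0.056 mm = 0.000056 m
rho_s - rho_w = 2698 - 1025 = 1673
Numerator = 1673 * 9.81 * (0.000056)^2 = 0.000051468440
Denominator = 18 * 1025 * 1e-6 = 0.018450
w = 0.002790 m/s

0.002790


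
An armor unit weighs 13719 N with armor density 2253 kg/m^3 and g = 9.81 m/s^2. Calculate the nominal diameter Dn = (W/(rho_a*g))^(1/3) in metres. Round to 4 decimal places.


V = W / (rho_a * g)
V = 13719 / (2253 * 9.81)
V = 13719 / 22101.93
V = 0.620715 m^3
Dn = V^(1/3) = 0.620715^(1/3)
Dn = 0.8530 m

0.8530


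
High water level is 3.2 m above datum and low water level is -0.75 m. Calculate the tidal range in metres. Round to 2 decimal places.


Tidal range = High water - Low water
Tidal range = 3.2 - (-0.75)
Tidal range = 3.95 m

3.95


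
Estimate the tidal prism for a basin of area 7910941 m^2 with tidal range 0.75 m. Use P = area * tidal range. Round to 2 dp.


Tidal prism = Area * Tidal range
P = 7910941 * 0.75
P = 5933205.75 m^3

5933205.75


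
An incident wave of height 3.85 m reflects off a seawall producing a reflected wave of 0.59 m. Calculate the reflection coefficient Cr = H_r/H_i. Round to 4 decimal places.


Cr = H_r / H_i
Cr = 0.59 / 3.85
Cr = 0.1532

0.1532


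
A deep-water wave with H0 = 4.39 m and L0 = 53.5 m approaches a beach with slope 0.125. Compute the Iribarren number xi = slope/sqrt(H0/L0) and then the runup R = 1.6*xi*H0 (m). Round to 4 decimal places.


xi = slope / sqrt(H0/L0)
H0/L0 = 4.39/53.5 = 0.082056
sqrt(0.082056) = 0.286454
xi = 0.125 / 0.286454 = 0.436370
R = 1.6 * xi * H0 = 1.6 * 0.436370 * 4.39
R = 3.0651 m

3.0651


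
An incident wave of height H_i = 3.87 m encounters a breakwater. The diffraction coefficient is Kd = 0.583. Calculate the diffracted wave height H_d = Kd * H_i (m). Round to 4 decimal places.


H_d = Kd * H_i
H_d = 0.583 * 3.87
H_d = 2.2562 m

2.2562


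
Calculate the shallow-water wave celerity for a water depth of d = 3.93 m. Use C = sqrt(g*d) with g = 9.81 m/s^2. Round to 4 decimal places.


Using the shallow-water approximation:
C = sqrt(g * d) = sqrt(9.81 * 3.93)
C = sqrt(38.5533)
C = 6.2091 m/s

6.2091


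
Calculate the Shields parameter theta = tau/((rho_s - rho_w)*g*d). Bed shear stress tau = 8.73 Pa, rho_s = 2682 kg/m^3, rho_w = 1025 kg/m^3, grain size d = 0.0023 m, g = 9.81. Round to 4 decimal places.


theta = tau / ((rho_s - rho_w) * g * d)
rho_s - rho_w = 2682 - 1025 = 1657
Denominator = 1657 * 9.81 * 0.0023 = 37.386891
theta = 8.73 / 37.386891
theta = 0.2335

0.2335


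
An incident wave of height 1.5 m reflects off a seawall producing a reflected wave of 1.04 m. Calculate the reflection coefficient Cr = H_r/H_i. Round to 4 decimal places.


Cr = H_r / H_i
Cr = 1.04 / 1.5
Cr = 0.6933

0.6933


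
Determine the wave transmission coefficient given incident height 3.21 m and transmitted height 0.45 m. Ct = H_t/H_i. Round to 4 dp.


Ct = H_t / H_i
Ct = 0.45 / 3.21
Ct = 0.1402

0.1402


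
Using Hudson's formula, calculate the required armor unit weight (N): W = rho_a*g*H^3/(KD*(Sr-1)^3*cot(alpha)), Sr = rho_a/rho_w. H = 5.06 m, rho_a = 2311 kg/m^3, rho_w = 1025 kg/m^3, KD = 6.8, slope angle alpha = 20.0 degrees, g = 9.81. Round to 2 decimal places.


Sr = rho_a / rho_w = 2311 / 1025 = 2.254634
(Sr - 1) = 1.254634
(Sr - 1)^3 = 1.974928
cot(20.0) = 1 / tan(20.0) = 1 / 0.363970 = 2.747477
Numerator = 2311 * 9.81 * 5.06^3 = 2937111.9711
Denominator = 6.8 * 1.974928 * 2.747477 = 36.897280
W = 2937111.9711 / 36.897280
W = 79602.40 N

79602.40


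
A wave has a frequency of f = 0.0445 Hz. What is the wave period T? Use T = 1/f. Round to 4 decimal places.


T = 1 / f
T = 1 / 0.0445
T = 22.4719 s

22.4719


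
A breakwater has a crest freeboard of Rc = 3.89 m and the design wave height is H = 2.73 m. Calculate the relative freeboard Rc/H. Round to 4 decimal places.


Relative freeboard = Rc / H
= 3.89 / 2.73
= 1.4249

1.4249


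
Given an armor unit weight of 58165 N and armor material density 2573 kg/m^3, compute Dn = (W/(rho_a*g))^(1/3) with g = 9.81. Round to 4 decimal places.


V = W / (rho_a * g)
V = 58165 / (2573 * 9.81)
V = 58165 / 25241.13
V = 2.304374 m^3
Dn = V^(1/3) = 2.304374^(1/3)
Dn = 1.3208 m

1.3208


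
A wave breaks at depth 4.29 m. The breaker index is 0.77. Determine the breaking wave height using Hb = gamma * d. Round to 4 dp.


Hb = gamma * d
Hb = 0.77 * 4.29
Hb = 3.3033 m

3.3033


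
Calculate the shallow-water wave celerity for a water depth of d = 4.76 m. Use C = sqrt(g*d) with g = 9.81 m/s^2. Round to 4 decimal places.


Using the shallow-water approximation:
C = sqrt(g * d) = sqrt(9.81 * 4.76)
C = sqrt(46.6956)
C = 6.8334 m/s

6.8334


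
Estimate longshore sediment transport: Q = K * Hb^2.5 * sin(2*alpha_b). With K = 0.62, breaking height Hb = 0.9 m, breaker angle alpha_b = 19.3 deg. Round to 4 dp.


Q = K * Hb^2.5 * sin(2 * alpha_b)
Hb^2.5 = 0.9^2.5 = 0.768433
sin(2 * 19.3) = sin(38.6) = 0.623880
Q = 0.62 * 0.768433 * 0.623880
Q = 0.2972 m^3/s

0.2972


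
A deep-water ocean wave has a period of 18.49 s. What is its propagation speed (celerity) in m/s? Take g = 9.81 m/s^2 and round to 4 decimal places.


We use the deep-water celerity formula:
C = g * T / (2 * pi)
C = 9.81 * 18.49 / (2 * 3.14159...)
C = 181.386900 / 6.283185
C = 28.8686 m/s

28.8686


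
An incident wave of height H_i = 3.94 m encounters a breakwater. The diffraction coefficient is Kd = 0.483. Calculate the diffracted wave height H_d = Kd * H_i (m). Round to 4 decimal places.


H_d = Kd * H_i
H_d = 0.483 * 3.94
H_d = 1.9030 m

1.9030


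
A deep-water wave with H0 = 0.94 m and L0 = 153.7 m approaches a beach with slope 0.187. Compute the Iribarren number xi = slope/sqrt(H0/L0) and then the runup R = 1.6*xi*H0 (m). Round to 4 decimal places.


xi = slope / sqrt(H0/L0)
H0/L0 = 0.94/153.7 = 0.006116
sqrt(0.006116) = 0.078204
xi = 0.187 / 0.078204 = 2.391193
R = 1.6 * xi * H0 = 1.6 * 2.391193 * 0.94
R = 3.5964 m

3.5964


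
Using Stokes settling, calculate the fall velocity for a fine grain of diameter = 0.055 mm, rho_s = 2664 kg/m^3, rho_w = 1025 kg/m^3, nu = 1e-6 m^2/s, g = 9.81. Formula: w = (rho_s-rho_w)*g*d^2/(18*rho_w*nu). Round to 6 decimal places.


w = (rho_s - rho_w) * g * d^2 / (18 * rho_w * nu)
d = 0.055 mm = 0.000055 m
rho_s - rho_w = 2664 - 1025 = 1639
Numerator = 1639 * 9.81 * (0.000055)^2 = 0.000048637735
Denominator = 18 * 1025 * 1e-6 = 0.018450
w = 0.002636 m/s

0.002636


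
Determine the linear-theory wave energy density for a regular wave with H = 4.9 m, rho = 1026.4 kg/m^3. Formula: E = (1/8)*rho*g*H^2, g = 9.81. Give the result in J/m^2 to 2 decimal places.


E = (1/8) * rho * g * H^2
E = (1/8) * 1026.4 * 9.81 * 4.9^2
E = 0.125 * 1026.4 * 9.81 * 24.0100
E = 30219.54 J/m^2

30219.54


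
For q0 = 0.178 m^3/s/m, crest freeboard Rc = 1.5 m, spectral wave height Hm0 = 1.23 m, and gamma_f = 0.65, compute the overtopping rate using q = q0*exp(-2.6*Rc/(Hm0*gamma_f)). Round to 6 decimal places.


q = q0 * exp(-2.6 * Rc / (Hm0 * gamma_f))
Exponent = -2.6 * 1.5 / (1.23 * 0.65)
= -2.6 * 1.5 / 0.7995
= -4.878049
exp(-4.878049) = 0.007612
q = 0.178 * 0.007612
q = 0.001355 m^3/s/m

0.001355


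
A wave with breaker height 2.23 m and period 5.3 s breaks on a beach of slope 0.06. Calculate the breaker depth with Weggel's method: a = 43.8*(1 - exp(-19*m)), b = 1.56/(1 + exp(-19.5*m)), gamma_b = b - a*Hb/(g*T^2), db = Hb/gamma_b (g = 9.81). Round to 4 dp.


a = 43.8 * (1 - exp(-19 * m))
exp(-19 * 0.06) = exp(-1.1400) = 0.319819
a = 43.8 * (1 - 0.319819) = 29.791927
b = 1.56 / (1 + exp(-19.5 * m))
exp(-19.5 * 0.06) = exp(-1.1700) = 0.310367
b = 1.56 / (1 + 0.310367) = 1.190506
Hb / (g * T^2) = 2.23 / (9.81 * 5.3^2) = 2.23 / 275.5629 = 0.00809253
gamma_b = b - a * Hb/(g*T^2) = 1.190506 - 29.791927 * 0.00809253 = 0.949414
db = Hb / gamma_b = 2.23 / 0.949414
db = 2.3488 m

2.3488


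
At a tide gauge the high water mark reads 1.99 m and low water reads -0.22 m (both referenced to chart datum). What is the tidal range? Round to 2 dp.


Tidal range = High water - Low water
Tidal range = 1.99 - (-0.22)
Tidal range = 2.21 m

2.21


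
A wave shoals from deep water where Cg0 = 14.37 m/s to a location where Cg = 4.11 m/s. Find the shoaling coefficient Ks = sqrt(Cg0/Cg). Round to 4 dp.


Ks = sqrt(Cg0 / Cg)
Ks = sqrt(14.37 / 4.11)
Ks = sqrt(3.4964)
Ks = 1.8699

1.8699
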